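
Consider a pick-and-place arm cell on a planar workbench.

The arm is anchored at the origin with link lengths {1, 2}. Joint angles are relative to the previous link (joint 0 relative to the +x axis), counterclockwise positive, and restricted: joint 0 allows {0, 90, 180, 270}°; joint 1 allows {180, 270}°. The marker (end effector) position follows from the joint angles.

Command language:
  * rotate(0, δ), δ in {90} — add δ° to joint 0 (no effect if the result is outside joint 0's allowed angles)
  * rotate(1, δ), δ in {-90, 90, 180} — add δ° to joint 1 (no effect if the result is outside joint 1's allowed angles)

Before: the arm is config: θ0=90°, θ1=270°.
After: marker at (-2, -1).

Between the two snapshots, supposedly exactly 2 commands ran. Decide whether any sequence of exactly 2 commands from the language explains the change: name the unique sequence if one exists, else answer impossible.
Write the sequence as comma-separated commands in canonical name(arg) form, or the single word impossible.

rotate(0, 90), rotate(0, 90)

from: config: θ0=90°, θ1=270°
[1] after rotate(0, 90): config: θ0=180°, θ1=270°
[2] after rotate(0, 90): config: θ0=270°, θ1=270°
no rival 2-sequence matches.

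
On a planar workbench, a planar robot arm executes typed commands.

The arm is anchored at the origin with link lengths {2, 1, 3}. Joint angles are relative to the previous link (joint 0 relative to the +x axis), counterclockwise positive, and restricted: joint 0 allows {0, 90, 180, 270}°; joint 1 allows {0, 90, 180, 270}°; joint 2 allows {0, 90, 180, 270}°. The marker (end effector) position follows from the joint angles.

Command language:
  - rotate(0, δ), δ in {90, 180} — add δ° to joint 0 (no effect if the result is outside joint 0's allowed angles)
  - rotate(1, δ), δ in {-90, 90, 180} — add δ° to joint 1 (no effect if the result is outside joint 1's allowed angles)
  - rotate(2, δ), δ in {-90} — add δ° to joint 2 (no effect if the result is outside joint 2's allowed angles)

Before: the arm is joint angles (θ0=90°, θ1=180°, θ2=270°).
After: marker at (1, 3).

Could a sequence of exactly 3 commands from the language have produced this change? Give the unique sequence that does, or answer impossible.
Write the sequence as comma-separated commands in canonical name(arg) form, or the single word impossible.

from: joint angles (θ0=90°, θ1=180°, θ2=270°)
1. rotate(0, 90) → joint angles (θ0=180°, θ1=180°, θ2=270°)
2. rotate(0, 90) → joint angles (θ0=270°, θ1=180°, θ2=270°)
3. rotate(0, 90) → joint angles (θ0=0°, θ1=180°, θ2=270°)
uniquely the one of 216 3-step routes that fits.

rotate(0, 90), rotate(0, 90), rotate(0, 90)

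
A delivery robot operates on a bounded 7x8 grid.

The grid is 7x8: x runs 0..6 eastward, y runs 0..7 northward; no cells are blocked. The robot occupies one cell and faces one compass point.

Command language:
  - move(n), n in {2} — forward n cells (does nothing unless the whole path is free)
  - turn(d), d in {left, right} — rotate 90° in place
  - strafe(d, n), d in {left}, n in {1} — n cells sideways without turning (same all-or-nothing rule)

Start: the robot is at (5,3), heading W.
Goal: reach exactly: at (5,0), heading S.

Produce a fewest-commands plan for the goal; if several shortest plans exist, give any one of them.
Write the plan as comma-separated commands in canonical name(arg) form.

start: at (5,3), heading W
[1] after strafe(left, 1): at (5,2), heading W
[2] after turn(left): at (5,2), heading S
[3] after move(2): at (5,0), heading S
no 2-step plan works, so 3 is optimal.

strafe(left, 1), turn(left), move(2)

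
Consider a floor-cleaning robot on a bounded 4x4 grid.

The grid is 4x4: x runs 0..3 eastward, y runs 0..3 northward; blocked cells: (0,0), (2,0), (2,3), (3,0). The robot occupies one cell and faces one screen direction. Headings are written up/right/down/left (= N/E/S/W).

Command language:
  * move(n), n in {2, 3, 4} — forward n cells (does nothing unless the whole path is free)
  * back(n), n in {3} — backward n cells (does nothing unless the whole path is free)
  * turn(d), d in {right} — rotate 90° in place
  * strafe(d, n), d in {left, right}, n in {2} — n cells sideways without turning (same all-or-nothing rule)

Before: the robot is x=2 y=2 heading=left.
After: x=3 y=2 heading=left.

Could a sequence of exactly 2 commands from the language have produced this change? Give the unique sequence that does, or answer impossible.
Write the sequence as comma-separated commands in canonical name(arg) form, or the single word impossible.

key: running back(3) before move(2) would end elsewhere — order is forced
start: x=2 y=2 heading=left
step 1 (move(2)): x=0 y=2 heading=left
step 2 (back(3)): x=3 y=2 heading=left
uniquely the one of 49 2-step routes that fits.

move(2), back(3)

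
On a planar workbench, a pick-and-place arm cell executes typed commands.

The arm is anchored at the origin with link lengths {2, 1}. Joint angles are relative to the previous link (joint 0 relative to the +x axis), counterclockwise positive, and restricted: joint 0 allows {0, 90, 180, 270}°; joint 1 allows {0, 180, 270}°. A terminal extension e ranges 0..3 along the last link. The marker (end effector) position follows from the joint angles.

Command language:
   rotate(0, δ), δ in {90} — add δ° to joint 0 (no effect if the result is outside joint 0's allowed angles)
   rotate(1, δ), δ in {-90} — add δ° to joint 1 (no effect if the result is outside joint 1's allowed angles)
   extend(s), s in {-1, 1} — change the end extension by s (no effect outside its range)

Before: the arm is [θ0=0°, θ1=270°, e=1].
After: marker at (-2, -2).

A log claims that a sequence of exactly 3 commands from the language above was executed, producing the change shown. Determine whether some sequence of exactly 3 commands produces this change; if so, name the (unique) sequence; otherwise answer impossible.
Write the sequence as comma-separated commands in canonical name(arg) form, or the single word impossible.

rotate(0, 90), rotate(0, 90), rotate(0, 90)

initial: [θ0=0°, θ1=270°, e=1]
step 1 (rotate(0, 90)): [θ0=90°, θ1=270°, e=1]
step 2 (rotate(0, 90)): [θ0=180°, θ1=270°, e=1]
step 3 (rotate(0, 90)): [θ0=270°, θ1=270°, e=1]
uniquely the one of 64 3-step routes that fits.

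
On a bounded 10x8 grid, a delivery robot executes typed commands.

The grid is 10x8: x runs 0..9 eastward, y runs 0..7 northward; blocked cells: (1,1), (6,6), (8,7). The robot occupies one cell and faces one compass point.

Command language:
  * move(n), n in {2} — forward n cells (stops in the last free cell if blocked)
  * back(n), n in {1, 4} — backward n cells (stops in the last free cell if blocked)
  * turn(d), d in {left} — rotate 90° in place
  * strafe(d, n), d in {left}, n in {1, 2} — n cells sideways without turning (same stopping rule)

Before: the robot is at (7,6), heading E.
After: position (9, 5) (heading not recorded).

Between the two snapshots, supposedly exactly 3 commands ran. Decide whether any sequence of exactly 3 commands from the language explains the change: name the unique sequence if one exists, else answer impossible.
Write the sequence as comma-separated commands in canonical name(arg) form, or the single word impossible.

move(2), turn(left), back(1)

key: order matters: swapping move(2) and back(1) lands elsewhere
begin: at (7,6), heading E
t=1 move(2) ⇒ at (9,6), heading E
t=2 turn(left) ⇒ at (9,6), heading N
t=3 back(1) ⇒ at (9,5), heading N
all 216 alternatives checked — unique.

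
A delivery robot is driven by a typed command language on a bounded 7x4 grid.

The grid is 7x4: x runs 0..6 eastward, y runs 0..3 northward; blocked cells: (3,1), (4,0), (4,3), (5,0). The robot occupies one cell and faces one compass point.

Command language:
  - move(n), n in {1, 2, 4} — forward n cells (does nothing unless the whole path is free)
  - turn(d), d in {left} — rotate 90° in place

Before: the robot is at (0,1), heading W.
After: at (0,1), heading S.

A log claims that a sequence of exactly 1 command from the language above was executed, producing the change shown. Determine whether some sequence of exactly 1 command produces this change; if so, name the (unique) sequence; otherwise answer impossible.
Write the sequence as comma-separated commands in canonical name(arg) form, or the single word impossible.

turn(left)

key: (0,1) unchanged — the single command moves nothing
initial: at (0,1), heading W
step 1 (turn(left)): at (0,1), heading S
no rival 1-sequence matches.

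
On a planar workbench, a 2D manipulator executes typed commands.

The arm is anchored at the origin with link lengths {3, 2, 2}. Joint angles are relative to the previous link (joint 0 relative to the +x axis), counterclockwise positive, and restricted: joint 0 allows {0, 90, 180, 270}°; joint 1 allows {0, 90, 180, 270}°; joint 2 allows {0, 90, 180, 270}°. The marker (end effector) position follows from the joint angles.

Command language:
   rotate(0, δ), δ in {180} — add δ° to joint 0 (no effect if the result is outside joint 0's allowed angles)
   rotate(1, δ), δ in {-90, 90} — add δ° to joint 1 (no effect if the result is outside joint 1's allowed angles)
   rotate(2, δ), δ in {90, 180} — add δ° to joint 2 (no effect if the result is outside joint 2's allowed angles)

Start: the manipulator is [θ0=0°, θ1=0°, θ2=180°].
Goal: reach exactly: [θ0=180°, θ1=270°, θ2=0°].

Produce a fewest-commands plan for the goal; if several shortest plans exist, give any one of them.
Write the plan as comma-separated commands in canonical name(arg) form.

rotate(1, -90), rotate(0, 180), rotate(2, 180)

from: [θ0=0°, θ1=0°, θ2=180°]
t=1 rotate(1, -90) ⇒ [θ0=0°, θ1=270°, θ2=180°]
t=2 rotate(0, 180) ⇒ [θ0=180°, θ1=270°, θ2=180°]
t=3 rotate(2, 180) ⇒ [θ0=180°, θ1=270°, θ2=0°]
nothing shorter than 3 reaches the goal.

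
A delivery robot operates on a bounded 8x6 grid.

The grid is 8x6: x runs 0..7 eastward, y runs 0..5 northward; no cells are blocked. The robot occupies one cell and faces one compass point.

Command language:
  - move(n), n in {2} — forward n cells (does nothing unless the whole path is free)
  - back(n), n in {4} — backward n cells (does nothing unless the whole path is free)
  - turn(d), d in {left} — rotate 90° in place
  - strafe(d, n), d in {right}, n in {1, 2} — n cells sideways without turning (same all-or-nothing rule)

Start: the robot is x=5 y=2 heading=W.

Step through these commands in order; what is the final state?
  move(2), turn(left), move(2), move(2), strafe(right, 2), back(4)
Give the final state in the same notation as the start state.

initial: x=5 y=2 heading=W
t=1 move(2) ⇒ x=3 y=2 heading=W
t=2 turn(left) ⇒ x=3 y=2 heading=S
t=3 move(2) ⇒ x=3 y=0 heading=S
t=4 move(2) ⇒ x=3 y=0 heading=S
t=5 strafe(right, 2) ⇒ x=1 y=0 heading=S
t=6 back(4) ⇒ x=1 y=4 heading=S

x=1 y=4 heading=S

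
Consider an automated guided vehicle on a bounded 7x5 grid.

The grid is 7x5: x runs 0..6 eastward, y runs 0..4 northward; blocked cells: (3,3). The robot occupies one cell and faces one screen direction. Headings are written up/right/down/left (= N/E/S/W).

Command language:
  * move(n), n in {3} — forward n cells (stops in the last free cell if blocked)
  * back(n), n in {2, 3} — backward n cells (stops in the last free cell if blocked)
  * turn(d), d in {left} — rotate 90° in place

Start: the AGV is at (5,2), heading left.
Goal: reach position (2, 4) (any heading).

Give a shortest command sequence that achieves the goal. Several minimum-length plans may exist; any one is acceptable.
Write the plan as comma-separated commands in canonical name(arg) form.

move(3), turn(left), back(3)

t0: at (5,2), heading left
t=1 move(3) ⇒ at (2,2), heading left
t=2 turn(left) ⇒ at (2,2), heading down
t=3 back(3) ⇒ at (2,4), heading down
no 2-step plan works, so 3 is optimal.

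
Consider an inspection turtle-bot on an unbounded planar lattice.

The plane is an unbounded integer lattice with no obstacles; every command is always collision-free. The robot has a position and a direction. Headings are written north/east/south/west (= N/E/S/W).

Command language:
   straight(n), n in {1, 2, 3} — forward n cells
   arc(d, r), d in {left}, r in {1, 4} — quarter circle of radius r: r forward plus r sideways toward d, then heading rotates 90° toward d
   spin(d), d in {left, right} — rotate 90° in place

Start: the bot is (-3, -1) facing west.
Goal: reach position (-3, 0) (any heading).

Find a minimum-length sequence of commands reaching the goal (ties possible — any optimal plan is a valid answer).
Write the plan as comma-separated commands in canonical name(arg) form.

t0: (-3, -1) facing west
[1] after spin(right): (-3, -1) facing north
[2] after straight(1): (-3, 0) facing north
nothing shorter than 2 reaches the goal.

spin(right), straight(1)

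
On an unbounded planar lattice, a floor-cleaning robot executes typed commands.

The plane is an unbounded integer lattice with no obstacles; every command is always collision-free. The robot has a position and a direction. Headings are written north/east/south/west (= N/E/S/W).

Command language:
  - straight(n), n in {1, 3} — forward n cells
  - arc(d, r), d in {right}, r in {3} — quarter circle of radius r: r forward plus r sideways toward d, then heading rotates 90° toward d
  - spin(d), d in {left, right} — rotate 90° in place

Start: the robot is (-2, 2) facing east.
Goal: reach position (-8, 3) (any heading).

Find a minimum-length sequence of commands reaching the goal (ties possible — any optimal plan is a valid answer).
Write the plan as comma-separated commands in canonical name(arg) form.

initial: (-2, 2) facing east
1. spin(right) → (-2, 2) facing south
2. arc(right, 3) → (-5, -1) facing west
3. arc(right, 3) → (-8, 2) facing north
4. straight(1) → (-8, 3) facing north
shorter routes all fall short; 4 is best.

spin(right), arc(right, 3), arc(right, 3), straight(1)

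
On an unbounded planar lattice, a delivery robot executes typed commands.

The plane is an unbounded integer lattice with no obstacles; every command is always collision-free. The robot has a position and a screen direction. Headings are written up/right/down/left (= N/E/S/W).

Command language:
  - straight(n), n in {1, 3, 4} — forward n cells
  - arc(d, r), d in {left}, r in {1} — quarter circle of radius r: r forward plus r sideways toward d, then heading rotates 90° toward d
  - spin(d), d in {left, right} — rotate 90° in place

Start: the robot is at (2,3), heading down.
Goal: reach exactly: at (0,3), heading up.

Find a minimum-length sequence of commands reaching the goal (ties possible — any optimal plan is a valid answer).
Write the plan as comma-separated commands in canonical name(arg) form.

spin(right), straight(1), straight(1), spin(right)

begin: at (2,3), heading down
[1] after spin(right): at (2,3), heading left
[2] after straight(1): at (1,3), heading left
[3] after straight(1): at (0,3), heading left
[4] after spin(right): at (0,3), heading up
nothing shorter than 4 reaches the goal.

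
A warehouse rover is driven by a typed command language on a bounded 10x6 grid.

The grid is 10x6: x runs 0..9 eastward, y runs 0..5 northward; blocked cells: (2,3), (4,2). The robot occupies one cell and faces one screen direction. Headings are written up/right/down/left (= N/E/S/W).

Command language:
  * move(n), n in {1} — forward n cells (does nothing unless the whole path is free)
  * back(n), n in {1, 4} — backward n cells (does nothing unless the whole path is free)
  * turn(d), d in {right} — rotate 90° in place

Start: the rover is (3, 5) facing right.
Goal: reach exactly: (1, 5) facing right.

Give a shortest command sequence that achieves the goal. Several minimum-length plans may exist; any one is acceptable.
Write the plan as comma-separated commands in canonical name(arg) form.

back(1), back(1)

start: (3, 5) facing right
1. back(1) → (2, 5) facing right
2. back(1) → (1, 5) facing right
no 1-step plan works, so 2 is optimal.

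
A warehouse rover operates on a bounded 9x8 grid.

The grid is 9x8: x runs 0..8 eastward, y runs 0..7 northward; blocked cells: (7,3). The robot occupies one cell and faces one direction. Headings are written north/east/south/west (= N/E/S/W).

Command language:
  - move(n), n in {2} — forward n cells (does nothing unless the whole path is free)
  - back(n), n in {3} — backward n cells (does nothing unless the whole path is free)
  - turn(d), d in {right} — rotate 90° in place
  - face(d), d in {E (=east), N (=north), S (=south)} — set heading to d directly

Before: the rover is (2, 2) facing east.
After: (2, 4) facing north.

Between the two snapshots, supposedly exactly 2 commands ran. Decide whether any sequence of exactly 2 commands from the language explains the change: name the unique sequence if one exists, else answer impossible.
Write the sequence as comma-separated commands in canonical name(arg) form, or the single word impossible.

face(N), move(2)

key: cell and facing (now N) both changed — the 2 commands mix motion and turning
t0: (2, 2) facing east
1. face(N) → (2, 2) facing north
2. move(2) → (2, 4) facing north
no other 2-command option fits: unique.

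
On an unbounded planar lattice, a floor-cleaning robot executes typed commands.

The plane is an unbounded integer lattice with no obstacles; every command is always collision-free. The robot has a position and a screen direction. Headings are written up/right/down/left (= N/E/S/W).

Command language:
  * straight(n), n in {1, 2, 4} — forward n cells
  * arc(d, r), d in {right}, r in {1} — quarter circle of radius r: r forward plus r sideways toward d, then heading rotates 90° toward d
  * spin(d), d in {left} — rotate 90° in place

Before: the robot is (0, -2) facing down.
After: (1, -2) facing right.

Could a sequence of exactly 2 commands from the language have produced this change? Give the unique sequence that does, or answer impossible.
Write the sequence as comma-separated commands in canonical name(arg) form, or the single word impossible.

key: cell and facing (now E) both changed — the 2 commands mix motion and turning
start: (0, -2) facing down
[1] after spin(left): (0, -2) facing right
[2] after straight(1): (1, -2) facing right
all 25 alternatives checked — unique.

spin(left), straight(1)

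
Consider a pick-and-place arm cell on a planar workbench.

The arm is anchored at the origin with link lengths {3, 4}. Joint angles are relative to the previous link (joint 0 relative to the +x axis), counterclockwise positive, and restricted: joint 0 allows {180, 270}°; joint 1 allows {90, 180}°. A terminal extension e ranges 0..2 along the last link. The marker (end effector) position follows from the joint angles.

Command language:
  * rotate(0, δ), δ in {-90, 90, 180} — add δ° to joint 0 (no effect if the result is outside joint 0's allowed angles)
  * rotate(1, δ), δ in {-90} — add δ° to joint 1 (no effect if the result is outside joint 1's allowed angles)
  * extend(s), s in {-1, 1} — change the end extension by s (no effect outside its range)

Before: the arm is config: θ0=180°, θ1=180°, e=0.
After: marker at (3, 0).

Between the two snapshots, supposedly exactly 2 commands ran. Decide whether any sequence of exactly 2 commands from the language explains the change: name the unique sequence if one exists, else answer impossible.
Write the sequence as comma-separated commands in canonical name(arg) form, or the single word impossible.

from: config: θ0=180°, θ1=180°, e=0
t=1 extend(1) ⇒ config: θ0=180°, θ1=180°, e=1
t=2 extend(1) ⇒ config: θ0=180°, θ1=180°, e=2
no other 2-command option fits: unique.

extend(1), extend(1)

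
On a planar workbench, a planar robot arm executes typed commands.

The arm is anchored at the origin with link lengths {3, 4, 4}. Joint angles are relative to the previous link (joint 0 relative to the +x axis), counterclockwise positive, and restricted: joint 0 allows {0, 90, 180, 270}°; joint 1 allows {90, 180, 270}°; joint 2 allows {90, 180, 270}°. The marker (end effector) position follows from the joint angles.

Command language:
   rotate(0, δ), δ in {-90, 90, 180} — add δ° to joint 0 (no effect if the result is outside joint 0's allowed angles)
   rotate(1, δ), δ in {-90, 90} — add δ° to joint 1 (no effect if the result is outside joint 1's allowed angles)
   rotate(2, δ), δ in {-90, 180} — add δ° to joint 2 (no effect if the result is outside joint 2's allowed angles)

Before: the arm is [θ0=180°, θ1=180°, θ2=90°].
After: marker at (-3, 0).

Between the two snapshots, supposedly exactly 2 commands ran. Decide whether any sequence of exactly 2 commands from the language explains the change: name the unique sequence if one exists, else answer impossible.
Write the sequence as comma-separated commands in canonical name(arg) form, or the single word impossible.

rotate(2, 180), rotate(2, -90)

key: running rotate(2, -90) before rotate(2, 180) would end elsewhere — order is forced
from: [θ0=180°, θ1=180°, θ2=90°]
[1] after rotate(2, 180): [θ0=180°, θ1=180°, θ2=270°]
[2] after rotate(2, -90): [θ0=180°, θ1=180°, θ2=180°]
no other 2-command option fits: unique.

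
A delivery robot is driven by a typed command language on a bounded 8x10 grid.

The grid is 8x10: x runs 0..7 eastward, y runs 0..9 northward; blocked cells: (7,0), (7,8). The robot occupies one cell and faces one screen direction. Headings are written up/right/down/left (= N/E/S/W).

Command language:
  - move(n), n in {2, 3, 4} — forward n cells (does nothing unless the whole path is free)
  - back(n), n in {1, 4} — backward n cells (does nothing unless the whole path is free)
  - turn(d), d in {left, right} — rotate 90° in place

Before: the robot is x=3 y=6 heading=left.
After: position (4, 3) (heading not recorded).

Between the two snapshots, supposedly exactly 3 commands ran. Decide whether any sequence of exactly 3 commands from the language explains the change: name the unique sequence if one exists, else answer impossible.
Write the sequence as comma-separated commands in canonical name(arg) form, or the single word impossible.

back(1), turn(left), move(3)

key: running move(3) before back(1) would end elsewhere — order is forced
from: x=3 y=6 heading=left
step 1 (back(1)): x=4 y=6 heading=left
step 2 (turn(left)): x=4 y=6 heading=down
step 3 (move(3)): x=4 y=3 heading=down
no other 3-command option fits: unique.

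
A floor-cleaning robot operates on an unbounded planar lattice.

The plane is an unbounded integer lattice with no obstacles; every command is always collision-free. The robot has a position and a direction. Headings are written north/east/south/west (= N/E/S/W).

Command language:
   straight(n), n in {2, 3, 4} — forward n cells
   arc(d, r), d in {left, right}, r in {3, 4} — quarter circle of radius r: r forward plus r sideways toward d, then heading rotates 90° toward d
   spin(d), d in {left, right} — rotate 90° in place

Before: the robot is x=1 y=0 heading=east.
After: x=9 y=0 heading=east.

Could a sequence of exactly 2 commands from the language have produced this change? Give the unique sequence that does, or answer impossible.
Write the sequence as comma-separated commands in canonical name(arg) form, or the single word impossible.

straight(4), straight(4)

key: heading stays E — no command in the sequence turns
from: x=1 y=0 heading=east
1. straight(4) → x=5 y=0 heading=east
2. straight(4) → x=9 y=0 heading=east
no other 2-command option fits: unique.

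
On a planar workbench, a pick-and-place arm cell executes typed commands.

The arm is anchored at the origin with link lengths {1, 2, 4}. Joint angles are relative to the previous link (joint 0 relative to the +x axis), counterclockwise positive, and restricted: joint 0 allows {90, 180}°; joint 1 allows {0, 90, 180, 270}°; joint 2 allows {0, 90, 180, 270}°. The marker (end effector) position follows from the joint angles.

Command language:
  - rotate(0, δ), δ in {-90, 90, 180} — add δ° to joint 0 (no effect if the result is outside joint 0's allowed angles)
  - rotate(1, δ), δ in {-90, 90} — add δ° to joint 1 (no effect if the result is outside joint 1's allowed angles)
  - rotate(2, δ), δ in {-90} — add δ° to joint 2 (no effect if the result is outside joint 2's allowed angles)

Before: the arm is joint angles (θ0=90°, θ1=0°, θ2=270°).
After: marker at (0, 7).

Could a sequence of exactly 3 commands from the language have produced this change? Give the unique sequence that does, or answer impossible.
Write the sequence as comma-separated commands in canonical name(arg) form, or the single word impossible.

t0: joint angles (θ0=90°, θ1=0°, θ2=270°)
1. rotate(2, -90) → joint angles (θ0=90°, θ1=0°, θ2=180°)
2. rotate(2, -90) → joint angles (θ0=90°, θ1=0°, θ2=90°)
3. rotate(2, -90) → joint angles (θ0=90°, θ1=0°, θ2=0°)
all 216 alternatives checked — unique.

rotate(2, -90), rotate(2, -90), rotate(2, -90)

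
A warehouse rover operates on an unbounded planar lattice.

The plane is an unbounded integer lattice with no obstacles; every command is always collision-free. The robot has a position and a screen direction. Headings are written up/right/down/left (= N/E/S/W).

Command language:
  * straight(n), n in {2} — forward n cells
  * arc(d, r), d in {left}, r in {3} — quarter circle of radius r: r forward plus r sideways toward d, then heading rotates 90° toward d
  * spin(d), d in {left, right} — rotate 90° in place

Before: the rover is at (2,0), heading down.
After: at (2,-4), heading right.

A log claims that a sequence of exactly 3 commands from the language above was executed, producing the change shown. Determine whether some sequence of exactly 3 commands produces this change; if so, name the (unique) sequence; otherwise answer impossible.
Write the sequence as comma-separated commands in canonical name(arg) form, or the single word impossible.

straight(2), straight(2), spin(left)

key: position moved to (2,-4) AND the heading swung to E — translation plus rotation needed
start: at (2,0), heading down
[1] after straight(2): at (2,-2), heading down
[2] after straight(2): at (2,-4), heading down
[3] after spin(left): at (2,-4), heading right
no other 3-command option fits: unique.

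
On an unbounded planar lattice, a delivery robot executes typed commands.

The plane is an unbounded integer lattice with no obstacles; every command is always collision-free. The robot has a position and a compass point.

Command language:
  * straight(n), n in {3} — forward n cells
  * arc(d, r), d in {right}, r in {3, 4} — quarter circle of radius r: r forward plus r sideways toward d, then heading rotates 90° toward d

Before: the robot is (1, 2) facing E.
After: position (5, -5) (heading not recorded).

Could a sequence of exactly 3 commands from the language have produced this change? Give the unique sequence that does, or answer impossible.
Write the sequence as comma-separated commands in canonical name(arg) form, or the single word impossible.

key: order matters: swapping straight(3) and arc(right, 3) lands elsewhere
from: (1, 2) facing E
step 1 (straight(3)): (4, 2) facing E
step 2 (arc(right, 4)): (8, -2) facing S
step 3 (arc(right, 3)): (5, -5) facing W
all 27 alternatives checked — unique.

straight(3), arc(right, 4), arc(right, 3)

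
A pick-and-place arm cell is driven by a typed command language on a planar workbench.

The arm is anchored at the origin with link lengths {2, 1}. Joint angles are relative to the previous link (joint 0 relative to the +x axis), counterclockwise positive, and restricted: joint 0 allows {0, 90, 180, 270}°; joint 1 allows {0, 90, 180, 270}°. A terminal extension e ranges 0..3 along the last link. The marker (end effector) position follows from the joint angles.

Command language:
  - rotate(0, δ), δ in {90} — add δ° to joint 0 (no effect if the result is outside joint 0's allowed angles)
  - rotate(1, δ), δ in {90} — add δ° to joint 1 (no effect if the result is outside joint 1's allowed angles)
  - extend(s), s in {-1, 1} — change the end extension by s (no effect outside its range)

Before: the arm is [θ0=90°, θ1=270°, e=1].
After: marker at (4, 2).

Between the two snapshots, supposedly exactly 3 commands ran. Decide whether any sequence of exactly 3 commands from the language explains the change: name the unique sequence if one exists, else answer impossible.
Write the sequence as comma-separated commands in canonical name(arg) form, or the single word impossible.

extend(1), extend(1), extend(1)

initial: [θ0=90°, θ1=270°, e=1]
t=1 extend(1) ⇒ [θ0=90°, θ1=270°, e=2]
t=2 extend(1) ⇒ [θ0=90°, θ1=270°, e=3]
t=3 extend(1) ⇒ [θ0=90°, θ1=270°, e=3]
all 64 alternatives checked — unique.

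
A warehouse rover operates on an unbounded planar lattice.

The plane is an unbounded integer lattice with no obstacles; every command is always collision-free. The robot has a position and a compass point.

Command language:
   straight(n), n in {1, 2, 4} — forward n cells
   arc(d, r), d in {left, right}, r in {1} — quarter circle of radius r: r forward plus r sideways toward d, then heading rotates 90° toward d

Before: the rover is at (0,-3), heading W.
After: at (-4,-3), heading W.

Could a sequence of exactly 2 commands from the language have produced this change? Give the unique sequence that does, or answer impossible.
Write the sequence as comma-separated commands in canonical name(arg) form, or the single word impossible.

straight(2), straight(2)

key: heading stays W — no command in the sequence turns
begin: at (0,-3), heading W
[1] after straight(2): at (-2,-3), heading W
[2] after straight(2): at (-4,-3), heading W
no other 2-command option fits: unique.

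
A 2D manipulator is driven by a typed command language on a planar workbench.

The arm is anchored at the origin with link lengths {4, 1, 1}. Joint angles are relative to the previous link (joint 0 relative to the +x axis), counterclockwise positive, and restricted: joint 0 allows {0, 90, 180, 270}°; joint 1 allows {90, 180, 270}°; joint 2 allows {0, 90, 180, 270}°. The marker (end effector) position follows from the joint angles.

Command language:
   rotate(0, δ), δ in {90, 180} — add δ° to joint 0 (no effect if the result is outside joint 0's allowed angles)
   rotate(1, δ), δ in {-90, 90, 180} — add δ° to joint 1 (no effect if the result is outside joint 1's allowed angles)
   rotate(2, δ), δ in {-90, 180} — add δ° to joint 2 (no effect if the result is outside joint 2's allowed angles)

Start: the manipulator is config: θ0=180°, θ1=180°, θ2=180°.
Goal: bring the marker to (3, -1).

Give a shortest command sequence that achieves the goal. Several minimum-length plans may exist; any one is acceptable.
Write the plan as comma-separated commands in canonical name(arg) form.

start: config: θ0=180°, θ1=180°, θ2=180°
1. rotate(2, -90) → config: θ0=180°, θ1=180°, θ2=90°
2. rotate(0, 180) → config: θ0=0°, θ1=180°, θ2=90°
shorter routes all fall short; 2 is best.

rotate(2, -90), rotate(0, 180)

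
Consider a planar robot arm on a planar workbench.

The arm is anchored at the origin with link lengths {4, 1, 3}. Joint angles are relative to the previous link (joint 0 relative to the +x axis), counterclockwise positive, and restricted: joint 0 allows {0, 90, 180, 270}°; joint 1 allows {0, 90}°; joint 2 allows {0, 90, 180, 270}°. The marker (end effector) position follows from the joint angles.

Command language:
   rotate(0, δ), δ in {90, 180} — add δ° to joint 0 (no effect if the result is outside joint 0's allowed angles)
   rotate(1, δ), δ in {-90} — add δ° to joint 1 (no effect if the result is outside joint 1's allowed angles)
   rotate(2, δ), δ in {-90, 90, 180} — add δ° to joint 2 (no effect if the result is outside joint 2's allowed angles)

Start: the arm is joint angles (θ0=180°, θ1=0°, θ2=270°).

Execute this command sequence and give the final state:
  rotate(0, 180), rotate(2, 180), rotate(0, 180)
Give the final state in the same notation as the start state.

joint angles (θ0=180°, θ1=0°, θ2=90°)

begin: joint angles (θ0=180°, θ1=0°, θ2=270°)
t=1 rotate(0, 180) ⇒ joint angles (θ0=0°, θ1=0°, θ2=270°)
t=2 rotate(2, 180) ⇒ joint angles (θ0=0°, θ1=0°, θ2=90°)
t=3 rotate(0, 180) ⇒ joint angles (θ0=180°, θ1=0°, θ2=90°)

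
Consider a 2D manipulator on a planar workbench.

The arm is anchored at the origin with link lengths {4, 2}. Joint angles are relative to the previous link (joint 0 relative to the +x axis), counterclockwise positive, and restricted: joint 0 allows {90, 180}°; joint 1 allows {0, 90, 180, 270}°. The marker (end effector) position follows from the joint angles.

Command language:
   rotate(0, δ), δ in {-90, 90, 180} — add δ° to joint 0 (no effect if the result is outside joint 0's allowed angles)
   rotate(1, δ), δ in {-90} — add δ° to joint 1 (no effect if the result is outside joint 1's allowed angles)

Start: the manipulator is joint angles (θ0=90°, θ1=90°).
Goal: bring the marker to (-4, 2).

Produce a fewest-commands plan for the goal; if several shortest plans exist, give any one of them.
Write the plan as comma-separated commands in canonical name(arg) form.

rotate(0, 90), rotate(1, -90), rotate(1, -90)

t0: joint angles (θ0=90°, θ1=90°)
step 1 (rotate(0, 90)): joint angles (θ0=180°, θ1=90°)
step 2 (rotate(1, -90)): joint angles (θ0=180°, θ1=0°)
step 3 (rotate(1, -90)): joint angles (θ0=180°, θ1=270°)
no 2-step plan works, so 3 is optimal.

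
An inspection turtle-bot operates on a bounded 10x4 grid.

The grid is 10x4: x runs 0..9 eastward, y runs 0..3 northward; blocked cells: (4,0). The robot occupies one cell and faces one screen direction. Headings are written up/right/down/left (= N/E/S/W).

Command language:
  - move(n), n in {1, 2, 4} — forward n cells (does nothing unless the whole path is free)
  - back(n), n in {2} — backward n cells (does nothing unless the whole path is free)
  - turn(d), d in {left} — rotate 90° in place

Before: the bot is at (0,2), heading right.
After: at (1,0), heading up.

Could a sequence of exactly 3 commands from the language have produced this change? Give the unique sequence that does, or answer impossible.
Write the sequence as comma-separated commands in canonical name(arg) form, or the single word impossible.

key: position moved to (1,0) AND the heading swung to N — translation plus rotation needed
begin: at (0,2), heading right
t=1 move(1) ⇒ at (1,2), heading right
t=2 turn(left) ⇒ at (1,2), heading up
t=3 back(2) ⇒ at (1,0), heading up
all 125 alternatives checked — unique.

move(1), turn(left), back(2)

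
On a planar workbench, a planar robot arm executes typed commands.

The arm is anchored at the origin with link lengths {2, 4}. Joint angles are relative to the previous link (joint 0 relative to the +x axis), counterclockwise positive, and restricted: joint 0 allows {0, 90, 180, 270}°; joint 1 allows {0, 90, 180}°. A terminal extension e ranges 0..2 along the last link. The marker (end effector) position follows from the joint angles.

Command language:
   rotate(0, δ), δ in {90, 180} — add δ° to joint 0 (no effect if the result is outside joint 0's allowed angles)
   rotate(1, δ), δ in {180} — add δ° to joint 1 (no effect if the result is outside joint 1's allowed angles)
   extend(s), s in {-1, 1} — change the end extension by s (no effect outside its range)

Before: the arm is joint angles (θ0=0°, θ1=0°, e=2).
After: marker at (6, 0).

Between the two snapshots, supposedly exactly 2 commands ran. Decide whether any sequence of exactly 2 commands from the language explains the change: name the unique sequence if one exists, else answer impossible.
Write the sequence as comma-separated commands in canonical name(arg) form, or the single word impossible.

extend(-1), extend(-1)

from: joint angles (θ0=0°, θ1=0°, e=2)
[1] after extend(-1): joint angles (θ0=0°, θ1=0°, e=1)
[2] after extend(-1): joint angles (θ0=0°, θ1=0°, e=0)
no rival 2-sequence matches.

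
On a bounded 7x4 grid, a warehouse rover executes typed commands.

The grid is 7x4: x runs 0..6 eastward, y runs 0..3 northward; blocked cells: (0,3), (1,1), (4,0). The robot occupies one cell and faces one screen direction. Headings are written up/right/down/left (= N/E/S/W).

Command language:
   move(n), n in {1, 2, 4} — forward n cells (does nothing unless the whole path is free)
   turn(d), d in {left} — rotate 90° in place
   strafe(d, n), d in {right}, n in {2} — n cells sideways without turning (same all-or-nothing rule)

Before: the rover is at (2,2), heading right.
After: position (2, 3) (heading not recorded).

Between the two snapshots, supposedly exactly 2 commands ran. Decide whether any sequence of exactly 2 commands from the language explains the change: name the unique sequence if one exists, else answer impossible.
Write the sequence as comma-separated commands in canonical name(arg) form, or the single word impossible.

turn(left), move(1)

key: order matters: swapping turn(left) and move(1) lands elsewhere
t0: at (2,2), heading right
1. turn(left) → at (2,2), heading up
2. move(1) → at (2,3), heading up
no rival 2-sequence matches.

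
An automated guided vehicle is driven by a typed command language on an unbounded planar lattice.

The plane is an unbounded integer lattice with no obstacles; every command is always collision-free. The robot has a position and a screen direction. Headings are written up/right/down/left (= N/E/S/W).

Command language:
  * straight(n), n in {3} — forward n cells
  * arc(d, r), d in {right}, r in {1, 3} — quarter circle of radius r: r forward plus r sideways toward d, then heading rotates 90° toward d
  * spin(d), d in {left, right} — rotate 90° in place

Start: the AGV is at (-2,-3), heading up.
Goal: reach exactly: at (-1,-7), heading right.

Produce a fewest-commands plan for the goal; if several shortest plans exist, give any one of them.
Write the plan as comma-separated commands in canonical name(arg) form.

begin: at (-2,-3), heading up
[1] after spin(right): at (-2,-3), heading right
[2] after arc(right, 1): at (-1,-4), heading down
[3] after straight(3): at (-1,-7), heading down
[4] after spin(left): at (-1,-7), heading right
shorter routes all fall short; 4 is best.

spin(right), arc(right, 1), straight(3), spin(left)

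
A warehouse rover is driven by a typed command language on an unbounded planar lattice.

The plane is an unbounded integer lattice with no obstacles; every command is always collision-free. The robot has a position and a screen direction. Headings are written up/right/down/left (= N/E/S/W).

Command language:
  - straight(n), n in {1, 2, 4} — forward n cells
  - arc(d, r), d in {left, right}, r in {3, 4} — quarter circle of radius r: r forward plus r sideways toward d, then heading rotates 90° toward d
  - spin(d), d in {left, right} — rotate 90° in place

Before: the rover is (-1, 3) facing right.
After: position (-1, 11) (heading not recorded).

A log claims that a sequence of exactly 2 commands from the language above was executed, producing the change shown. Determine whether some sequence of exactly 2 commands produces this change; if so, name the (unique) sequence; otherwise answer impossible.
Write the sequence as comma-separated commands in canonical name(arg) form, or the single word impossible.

arc(left, 4), arc(left, 4)

from: (-1, 3) facing right
1. arc(left, 4) → (3, 7) facing up
2. arc(left, 4) → (-1, 11) facing left
all 81 alternatives checked — unique.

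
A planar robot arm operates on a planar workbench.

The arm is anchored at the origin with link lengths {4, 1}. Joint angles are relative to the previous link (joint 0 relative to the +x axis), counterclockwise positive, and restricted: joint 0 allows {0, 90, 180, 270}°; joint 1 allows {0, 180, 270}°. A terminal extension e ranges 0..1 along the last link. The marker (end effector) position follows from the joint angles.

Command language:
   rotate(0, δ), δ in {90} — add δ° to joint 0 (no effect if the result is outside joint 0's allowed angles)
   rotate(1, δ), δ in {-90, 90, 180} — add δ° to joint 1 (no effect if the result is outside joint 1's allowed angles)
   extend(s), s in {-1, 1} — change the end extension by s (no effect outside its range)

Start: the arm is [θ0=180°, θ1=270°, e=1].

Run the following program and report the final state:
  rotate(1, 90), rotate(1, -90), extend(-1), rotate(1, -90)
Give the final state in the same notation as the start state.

[θ0=180°, θ1=180°, e=0]

begin: [θ0=180°, θ1=270°, e=1]
t=1 rotate(1, 90) ⇒ [θ0=180°, θ1=0°, e=1]
t=2 rotate(1, -90) ⇒ [θ0=180°, θ1=270°, e=1]
t=3 extend(-1) ⇒ [θ0=180°, θ1=270°, e=0]
t=4 rotate(1, -90) ⇒ [θ0=180°, θ1=180°, e=0]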